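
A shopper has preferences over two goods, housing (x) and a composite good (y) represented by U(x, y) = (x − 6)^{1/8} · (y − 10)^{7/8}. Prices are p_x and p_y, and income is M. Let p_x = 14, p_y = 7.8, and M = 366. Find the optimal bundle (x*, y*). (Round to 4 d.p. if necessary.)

x* = 7.8214, y* = 32.8846

Let x' = x−6, y' = y−10. MRS = (1/7)·y'/x' = p_x/p_y.
Substituting into the budget: x* = 6 + 0.125·(M − 6·p_x − 10·p_y)/p_x, and y* = 10 + 0.875·(…)/p_y.
Discretionary income = 366 − 6·14 − 10·7.8 = 204; x* = 6 + 0.125·204/14 = 7.8214; y* = 10 + 0.875·204/7.8 = 32.8846.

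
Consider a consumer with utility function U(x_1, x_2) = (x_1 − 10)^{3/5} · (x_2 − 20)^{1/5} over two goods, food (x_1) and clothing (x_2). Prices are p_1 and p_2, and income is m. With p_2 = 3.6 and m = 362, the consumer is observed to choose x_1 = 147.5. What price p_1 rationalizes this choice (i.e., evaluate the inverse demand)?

MRS = 3·(x_2−20)/(x_1−10). Tangency with p_1/p_2 gives x_2−20 = (1/3)·(p_1/p_2)·(x_1−10).
After buying the subsistence bundle (10, 20), a share 0.75 of the remaining income goes to x_1: x_1* = 10 + 0.75·(m − 10p_1 − 20p_2)/p_1.
Set x_1* = 147.5 in the demand function and solve for p_1: p_1 = 1.5.

p_1 = 1.5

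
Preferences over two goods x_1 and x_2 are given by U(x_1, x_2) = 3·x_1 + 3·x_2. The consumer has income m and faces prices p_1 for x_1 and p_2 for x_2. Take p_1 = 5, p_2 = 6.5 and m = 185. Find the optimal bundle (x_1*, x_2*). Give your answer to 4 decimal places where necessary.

x_1* = 37, x_2* = 0

Perfect substitutes: compare marginal utility per dollar. 3/p_1 vs 3/p_2 → 0.6 vs 0.4615.
x_1 gives more utility per dollar, so spend all income on x_1: x_1* = m/p_1, x_2* = 0.
Numerically: x_1* = 37, x_2* = 0.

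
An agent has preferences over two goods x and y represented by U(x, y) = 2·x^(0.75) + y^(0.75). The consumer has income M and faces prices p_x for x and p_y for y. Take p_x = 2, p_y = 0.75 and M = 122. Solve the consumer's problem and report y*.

MRS = MU_x/MU_y = 2·(y/x)^(0.25). Set equal to p_x/p_y.
Hence y/x = ((1/2)·p_x/p_y)^(1/(0.25)), i.e. raised to the 4 power.
With the ratio pinned down, the budget gives x* = M/(p_x + p_y·(y/x)) and y* = (y/x)·x*.
Numerically y/x = 3.160494, so x* = 122/(2 + 0.75·3.160494) = 27.9153 and y* = 3.160494·27.9153 = 88.226.

y* = 88.226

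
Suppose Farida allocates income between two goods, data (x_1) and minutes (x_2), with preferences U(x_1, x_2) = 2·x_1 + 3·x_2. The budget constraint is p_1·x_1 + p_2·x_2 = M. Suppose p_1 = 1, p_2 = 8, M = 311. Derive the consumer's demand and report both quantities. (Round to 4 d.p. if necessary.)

x_1* = 311, x_2* = 0

Linear utility — the consumer picks whichever good has higher MU/price: 2/1 = 2 vs 3/8 = 0.375.
x_1 gives more utility per dollar, so spend all income on x_1: x_1* = M/p_1, x_2* = 0.
Numerically: x_1* = 311, x_2* = 0.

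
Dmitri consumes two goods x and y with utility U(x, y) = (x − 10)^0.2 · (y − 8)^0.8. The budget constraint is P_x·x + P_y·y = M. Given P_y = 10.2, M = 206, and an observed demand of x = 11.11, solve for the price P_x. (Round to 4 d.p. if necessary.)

P_x = 8

This is Cobb-Douglas in (x−10, y−8): tangency gives 0.2·P_y·(y−8) = 0.8·P_x·(x−10).
After buying the subsistence bundle (10, 8), a share 0.2 of the remaining income goes to x: x* = 10 + 0.2·(M − 10P_x − 8P_y)/P_x.
Set x* = 11.11 in the demand function and solve for P_x: P_x = 8.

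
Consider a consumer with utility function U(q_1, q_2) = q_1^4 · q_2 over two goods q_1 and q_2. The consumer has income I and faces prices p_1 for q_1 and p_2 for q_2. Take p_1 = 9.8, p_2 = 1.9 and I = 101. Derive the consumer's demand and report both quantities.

q_1* = 8.2449, q_2* = 10.6316

Tangency: MRS = 4·q_2/q_1 = p_1/p_2.
So 4·p_2·q_2 = p_1·q_1; combined with the budget, a share 0.8 of income goes to q_1.
Demand: q_1*(p_1,p_2,I) = 0.8·I/p_1 and q_2* = 0.2·I/p_2.
At p_1=9.8, p_2=1.9, I=101: q_1* = 0.8·101/9.8 = 8.2449, q_2* = 10.6316.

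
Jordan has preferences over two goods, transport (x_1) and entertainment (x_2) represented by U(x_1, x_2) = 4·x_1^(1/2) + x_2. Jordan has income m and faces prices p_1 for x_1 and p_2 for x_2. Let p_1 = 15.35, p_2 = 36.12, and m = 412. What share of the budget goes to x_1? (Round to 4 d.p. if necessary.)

share on x_1 = 0.8252

Utility is quasi-linear in x_2; the FOC for x_1 is 2/√x_1 = p_1/p_2.
Thus x_1* = (2·p_2/p_1)² — independent of m — with the rest of income spent on x_2.
Plugging in: x_1* = (2·36.12/15.35)² = 22.1482, x_2* = 1.994.
Expenditure on x_1: 15.35·22.1482 = 339.9751; share = 0.8252.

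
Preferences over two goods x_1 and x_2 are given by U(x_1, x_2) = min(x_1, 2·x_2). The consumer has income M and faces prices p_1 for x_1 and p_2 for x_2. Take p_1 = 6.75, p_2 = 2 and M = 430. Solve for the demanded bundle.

x_1* = 55.4839, x_2* = 27.7419

Leontief preferences: the optimum is at the kink where x_1/2 = x_2/1, i.e. x_2 = (1/2)·x_1.
Budget: p_1·x_1 + p_2·(1/2)·x_1 = M, so (2·p_1 + p_2)·x_1 = 2·M.
Demand: x_1*(p_1,p_2,M) = 2·M/(2·p_1 + p_2), x_2* = M/(2·p_1 + p_2).
Here 2·6.75 + 2 = 15.5, giving x_1* = 55.4839 and x_2* = 27.7419.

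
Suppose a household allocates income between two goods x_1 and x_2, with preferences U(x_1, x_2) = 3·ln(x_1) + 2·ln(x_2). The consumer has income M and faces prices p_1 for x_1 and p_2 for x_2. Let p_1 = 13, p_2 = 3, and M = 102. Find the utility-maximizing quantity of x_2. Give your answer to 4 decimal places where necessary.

Tangency: MRS = (3/2)·x_2/x_1 = p_1/p_2.
So 3·p_2·x_2 = 2·p_1·x_1; combined with the budget, a share 0.6 of income goes to x_1.
Demand: x_1*(p_1,p_2,M) = 0.6·M/p_1 and x_2* = 0.4·M/p_2.
At p_1=13, p_2=3, M=102: x_2* = 0.4·102/3 = 13.6.

x_2* = 13.6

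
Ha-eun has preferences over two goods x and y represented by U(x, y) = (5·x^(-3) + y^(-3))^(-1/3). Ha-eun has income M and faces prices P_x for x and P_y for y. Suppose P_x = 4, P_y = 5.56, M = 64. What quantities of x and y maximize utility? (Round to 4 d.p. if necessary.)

x* = 8.6203, y* = 5.3092

MRS = MU_x/MU_y = 5·(y/x)^(4). Set equal to P_x/P_y.
Hence y/x = ((1/5)·P_x/P_y)^(1/(4)), i.e. raised to the 0.25 power.
With the ratio pinned down, the budget gives x* = M/(P_x + P_y·(y/x)) and y* = (y/x)·x*.
Numerically y/x = 0.615891, so x* = 64/(4 + 5.56·0.615891) = 8.6203 and y* = 0.615891·8.6203 = 5.3092.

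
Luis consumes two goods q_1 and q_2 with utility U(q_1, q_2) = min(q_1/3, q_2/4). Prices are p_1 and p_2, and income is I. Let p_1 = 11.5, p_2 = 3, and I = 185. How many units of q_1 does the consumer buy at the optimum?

q_1* = 11.9355

Leontief preferences: the optimum is at the kink where q_1/3 = q_2/4, i.e. q_2 = (4/3)·q_1.
Budget: p_1·q_1 + p_2·(4/3)·q_1 = I, so (3·p_1 + 4·p_2)·q_1 = 3·I.
Demand: q_1*(p_1,p_2,I) = 3·I/(3·p_1 + 4·p_2), q_2* = 4·I/(3·p_1 + 4·p_2).
Here 3·11.5 + 4·3 = 46.5, giving q_1* = 11.9355.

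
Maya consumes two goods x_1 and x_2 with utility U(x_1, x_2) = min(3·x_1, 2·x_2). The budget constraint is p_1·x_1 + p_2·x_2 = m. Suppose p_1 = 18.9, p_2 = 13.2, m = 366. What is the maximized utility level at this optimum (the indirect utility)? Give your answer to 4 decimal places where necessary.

V = 28.3721

Here 2·18.9 + 3·13.2 = 77.4, giving x_1* = 9.4574 and x_2* = 14.186.
Utility at the optimum: U(9.4574, 14.186) = 28.3721.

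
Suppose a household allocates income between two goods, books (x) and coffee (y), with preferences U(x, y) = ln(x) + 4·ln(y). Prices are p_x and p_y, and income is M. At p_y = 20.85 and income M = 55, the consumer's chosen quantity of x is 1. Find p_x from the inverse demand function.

The MRS is (1/4)·y/x. Set MRS = p_x/p_y.
So p_y·y = 4·p_x·x; combined with the budget, a share 0.2 of income goes to x.
Demand: x*(p_x,p_y,M) = 0.2·M/p_x and y* = 0.8·M/p_y.
Set x* = 1 in the demand function and solve for p_x: p_x = 11.

p_x = 11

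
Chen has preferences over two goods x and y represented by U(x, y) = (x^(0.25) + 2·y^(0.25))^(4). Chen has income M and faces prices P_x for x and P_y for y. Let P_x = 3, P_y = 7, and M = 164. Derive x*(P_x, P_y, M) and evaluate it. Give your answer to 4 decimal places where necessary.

Substitute y = (y/x)·x into the budget: x* = M/(P_x + P_y·(y/x)).
Numerically y/x = 0.814212, so x* = 164/(3 + 7·0.814212) = 18.8517.

x* = 18.8517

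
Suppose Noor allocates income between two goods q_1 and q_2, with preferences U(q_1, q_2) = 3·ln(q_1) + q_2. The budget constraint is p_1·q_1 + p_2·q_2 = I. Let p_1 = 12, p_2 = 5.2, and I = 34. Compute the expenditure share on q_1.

share on q_1 = 0.4588

Set MRS = p_1/p_2: (3/q_1)/1 = p_1/p_2.
So q_1*(p_1,p_2) = 3·p_2/p_1, independent of income; and q_2* = (I − 3·p_2)/p_2.
At the given prices: q_1* = 3·5.2/12 = 1.3, and q_2* = 3.5385.
Expenditure on q_1: 12·1.3 = 15.6; share = 0.4588.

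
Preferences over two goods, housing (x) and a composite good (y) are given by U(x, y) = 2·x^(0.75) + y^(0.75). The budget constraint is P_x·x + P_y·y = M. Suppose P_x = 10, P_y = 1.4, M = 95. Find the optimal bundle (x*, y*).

With the ratio pinned down, the budget gives x* = M/(P_x + P_y·(y/x)) and y* = (y/x)·x*.
Numerically y/x = 162.692628, so x* = 95/(10 + 1.4·162.692628) = 0.3995 and y* = 162.692628·0.3995 = 65.0032.

x* = 0.3995, y* = 65.0032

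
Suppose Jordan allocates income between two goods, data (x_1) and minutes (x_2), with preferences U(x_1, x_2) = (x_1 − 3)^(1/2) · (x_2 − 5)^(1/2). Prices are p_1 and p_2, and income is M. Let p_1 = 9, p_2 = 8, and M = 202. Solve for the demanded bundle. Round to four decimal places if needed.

x_1* = 10.5, x_2* = 13.4375

MRS = (x_2−5)/(x_1−3). Tangency with p_1/p_2 gives x_2−5 = (p_1/p_2)·(x_1−3).
After buying the subsistence bundle (3, 5), a share 0.5 of the remaining income goes to x_1: x_1* = 3 + 0.5·(M − 3p_1 − 5p_2)/p_1.
Discretionary income = 202 − 3·9 − 5·8 = 135; x_1* = 3 + 0.5·135/9 = 10.5; x_2* = 5 + 0.5·135/8 = 13.4375.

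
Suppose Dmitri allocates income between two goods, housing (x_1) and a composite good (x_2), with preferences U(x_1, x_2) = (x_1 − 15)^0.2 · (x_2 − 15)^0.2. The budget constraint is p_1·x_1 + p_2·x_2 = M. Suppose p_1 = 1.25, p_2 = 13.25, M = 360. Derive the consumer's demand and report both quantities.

x_1* = 72, x_2* = 20.3774

Discretionary income = 360 − 15·1.25 − 15·13.25 = 142.5; x_1* = 15 + 0.5·142.5/1.25 = 72; x_2* = 15 + 0.5·142.5/13.25 = 20.3774.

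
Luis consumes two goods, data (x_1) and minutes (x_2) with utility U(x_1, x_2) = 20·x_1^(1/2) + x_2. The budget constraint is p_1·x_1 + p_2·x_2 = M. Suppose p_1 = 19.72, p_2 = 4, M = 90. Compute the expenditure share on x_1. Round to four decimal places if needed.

share on x_1 = 0.9015

MU_x_1 = 10/√x_1, MU_x_2 = 1. Tangency: 10/√x_1 = p_1/p_2.
Solve: √x_1 = 10·p_2/p_1, so x_1*(p_1,p_2) = (10·p_2/p_1)², and x_2* = (M − p_1·x_1*)/p_2.
Plugging in: x_1* = (10·4/19.72)² = 4.1144, x_2* = 2.216.
Expenditure on x_1: 19.72·4.1144 = 81.1359; share = 0.9015.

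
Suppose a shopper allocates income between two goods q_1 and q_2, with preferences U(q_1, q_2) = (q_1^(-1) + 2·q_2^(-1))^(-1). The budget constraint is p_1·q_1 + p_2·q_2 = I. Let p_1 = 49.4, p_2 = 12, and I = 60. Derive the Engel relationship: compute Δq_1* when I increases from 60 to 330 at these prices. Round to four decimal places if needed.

From the CES first-order condition, (1/2)·(q_2/q_1)^(2) = p_1/p_2.
Solve for the ratio: q_2/q_1 = [2·p_1/p_2]^(0.5).
With the ratio pinned down, the budget gives q_1* = I/(p_1 + p_2·(q_2/q_1)) and q_2* = (q_2/q_1)·q_1*.
Numerically q_2/q_1 = 2.869379, so q_1* = 60/(49.4 + 12·2.869379) = 0.7157.
At I' = 330: q_1* = 3.9364. Change: 3.9364 − 0.7157 = 3.2207.

Δq_1* = 3.2207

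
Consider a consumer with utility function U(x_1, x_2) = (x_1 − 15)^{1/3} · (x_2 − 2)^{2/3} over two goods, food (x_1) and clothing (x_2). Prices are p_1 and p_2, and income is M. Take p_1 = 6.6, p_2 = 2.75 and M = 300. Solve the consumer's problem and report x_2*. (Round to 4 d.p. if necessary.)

MRS = (1/2)·(x_2−2)/(x_1−15). Tangency with p_1/p_2 gives x_2−2 = 2·(p_1/p_2)·(x_1−15).
Substituting into the budget: x_1* = 15 + 1/3·(M − 15·p_1 − 2·p_2)/p_1, and x_2* = 2 + 2/3·(…)/p_2.
Discretionary income = 300 − 15·6.6 − 2·2.75 = 195.5; x_2* = 2 + 2/3·195.5/2.75 = 49.3939.

x_2* = 49.3939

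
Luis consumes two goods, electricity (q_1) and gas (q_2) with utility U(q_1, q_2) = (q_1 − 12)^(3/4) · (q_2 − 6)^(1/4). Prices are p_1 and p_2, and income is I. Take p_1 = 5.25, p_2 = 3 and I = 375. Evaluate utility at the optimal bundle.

This is Cobb-Douglas in (q_1−12, q_2−6): tangency gives 0.75·p_2·(q_2−6) = 0.25·p_1·(q_1−12).
Substituting into the budget: q_1* = 12 + 0.75·(I − 12·p_1 − 6·p_2)/p_1, and q_2* = 6 + 0.25·(…)/p_2.
Discretionary income = 375 − 12·5.25 − 6·3 = 294; q_1* = 12 + 0.75·294/5.25 = 54; q_2* = 6 + 0.25·294/3 = 30.5.
Utility at the optimum: U(54, 30.5) = 36.7053.

V = 36.7053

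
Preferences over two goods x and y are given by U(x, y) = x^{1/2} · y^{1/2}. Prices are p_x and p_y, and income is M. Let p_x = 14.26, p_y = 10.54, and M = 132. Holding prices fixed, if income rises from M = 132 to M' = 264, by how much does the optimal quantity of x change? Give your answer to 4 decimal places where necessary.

Δx* = 4.6283

The MRS is y/x. Set MRS = p_x/p_y.
Rearranging, p_y·y = p_x·x. Substituting into the budget gives p_x·x·(1 + 1) = M.
Demand: x*(p_x,p_y,M) = 0.5·M/p_x and y* = 0.5·M/p_y.
At p_x=14.26, p_y=10.54, M=132: x* = 0.5·132/14.26 = 4.6283.
At M' = 264: x* = 9.2567. Change: 9.2567 − 4.6283 = 4.6283.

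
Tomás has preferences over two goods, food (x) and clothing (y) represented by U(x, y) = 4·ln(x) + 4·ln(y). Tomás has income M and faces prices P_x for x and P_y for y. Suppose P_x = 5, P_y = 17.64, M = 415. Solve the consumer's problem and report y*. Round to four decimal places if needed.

y* = 11.763

Demand: x*(P_x,P_y,M) = 0.5·M/P_x and y* = 0.5·M/P_y.
At P_x=5, P_y=17.64, M=415: y* = 0.5·415/17.64 = 11.763.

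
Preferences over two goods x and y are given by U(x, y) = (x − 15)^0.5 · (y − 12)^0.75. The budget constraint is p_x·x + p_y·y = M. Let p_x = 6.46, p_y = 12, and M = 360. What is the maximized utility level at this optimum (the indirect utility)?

This is Cobb-Douglas in (x−15, y−12): tangency gives 0.5·p_y·(y−12) = 0.75·p_x·(x−15).
After buying the subsistence bundle (15, 12), a share 0.4 of the remaining income goes to x: x* = 15 + 0.4·(M − 15p_x − 12p_y)/p_x.
Discretionary income = 360 − 15·6.46 − 12·12 = 119.1; x* = 15 + 0.4·119.1/6.46 = 22.3746; y* = 12 + 0.6·119.1/12 = 17.955.
Utility at the optimum: U(22.3746, 17.955) = 10.3522.

V = 10.3522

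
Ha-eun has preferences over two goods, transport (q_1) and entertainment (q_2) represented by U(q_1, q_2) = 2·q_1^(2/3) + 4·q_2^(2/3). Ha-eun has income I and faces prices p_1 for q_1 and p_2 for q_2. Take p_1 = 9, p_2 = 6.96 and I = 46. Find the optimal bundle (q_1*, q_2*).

MRS = MU_q_1/MU_q_2 = (1/2)·(q_2/q_1)^(1/3). Set equal to p_1/p_2.
Solve for the ratio: q_2/q_1 = [2·p_1/p_2]^(3).
With the ratio pinned down, the budget gives q_1* = I/(p_1 + p_2·(q_2/q_1)) and q_2* = (q_2/q_1)·q_1*.
Numerically q_2/q_1 = 17.297757, so q_1* = 46/(9 + 6.96·17.297757) = 0.3555 and q_2* = 17.297757·0.3555 = 6.1495.

q_1* = 0.3555, q_2* = 6.1495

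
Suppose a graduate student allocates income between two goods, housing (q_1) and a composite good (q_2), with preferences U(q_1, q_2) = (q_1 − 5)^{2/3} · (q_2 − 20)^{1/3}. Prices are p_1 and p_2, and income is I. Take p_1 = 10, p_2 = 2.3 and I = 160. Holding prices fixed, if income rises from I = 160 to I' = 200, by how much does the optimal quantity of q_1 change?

Δq_1* = 2.6667

This is Cobb-Douglas in (q_1−5, q_2−20): tangency gives 2/3·p_2·(q_2−20) = 1/3·p_1·(q_1−5).
After buying the subsistence bundle (5, 20), a share 2/3 of the remaining income goes to q_1: q_1* = 5 + 2/3·(I − 5p_1 − 20p_2)/p_1.
Discretionary income = 160 − 5·10 − 20·2.3 = 64; q_1* = 5 + 2/3·64/10 = 9.2667.
At I' = 200: q_1* = 11.9333. Change: 11.9333 − 9.2667 = 2.6667.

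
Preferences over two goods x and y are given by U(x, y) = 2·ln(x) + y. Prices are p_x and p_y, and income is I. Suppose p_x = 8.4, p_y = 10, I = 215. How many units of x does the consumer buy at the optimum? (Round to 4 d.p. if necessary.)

MU_x = 2/x, MU_y = 1. Tangency: 2/x = p_x/p_y.
So x*(p_x,p_y) = 2·p_y/p_x, independent of income; and y* = (I − 2·p_y)/p_y.
At the given prices: x* = 2·10/8.4 = 2.381.

x* = 2.381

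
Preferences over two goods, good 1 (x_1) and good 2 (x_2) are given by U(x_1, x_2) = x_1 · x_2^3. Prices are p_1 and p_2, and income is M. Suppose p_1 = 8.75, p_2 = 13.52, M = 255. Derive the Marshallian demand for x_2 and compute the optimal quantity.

The MRS is (1/3)·x_2/x_1. Set MRS = p_1/p_2.
Rearranging, p_2·x_2 = 3·p_1·x_1. Substituting into the budget gives p_1·x_1·(1 + 3) = M.
Demand: x_1*(p_1,p_2,M) = 0.25·M/p_1 and x_2* = 0.75·M/p_2.
At p_1=8.75, p_2=13.52, M=255: x_2* = 0.75·255/13.52 = 14.1457.

x_2* = 14.1457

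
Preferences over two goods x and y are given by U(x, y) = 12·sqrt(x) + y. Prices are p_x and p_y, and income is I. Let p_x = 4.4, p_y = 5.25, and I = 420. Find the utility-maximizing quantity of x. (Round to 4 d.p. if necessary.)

x* = 51.2526

MU_x = 6/√x, MU_y = 1. Tangency: 6/√x = p_x/p_y.
Thus x* = (6·p_y/p_x)² — independent of I — with the rest of income spent on y.
Plugging in: x* = (6·5.25/4.4)² = 51.2526.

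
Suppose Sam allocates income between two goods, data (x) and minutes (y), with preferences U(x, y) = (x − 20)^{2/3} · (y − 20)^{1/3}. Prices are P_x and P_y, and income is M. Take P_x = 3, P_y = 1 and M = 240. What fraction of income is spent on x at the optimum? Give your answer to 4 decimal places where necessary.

share on x = 0.6944

MRS = 2·(y−20)/(x−20). Tangency with P_x/P_y gives y−20 = (1/2)·(P_x/P_y)·(x−20).
After buying the subsistence bundle (20, 20), a share 2/3 of the remaining income goes to x: x* = 20 + 2/3·(M − 20P_x − 20P_y)/P_x.
Discretionary income = 240 − 20·3 − 20·1 = 160; x* = 20 + 2/3·160/3 = 55.5556; y* = 20 + 1/3·160/1 = 73.3333.
Expenditure on x: 3·55.5556 = 166.6667; share = 0.6944.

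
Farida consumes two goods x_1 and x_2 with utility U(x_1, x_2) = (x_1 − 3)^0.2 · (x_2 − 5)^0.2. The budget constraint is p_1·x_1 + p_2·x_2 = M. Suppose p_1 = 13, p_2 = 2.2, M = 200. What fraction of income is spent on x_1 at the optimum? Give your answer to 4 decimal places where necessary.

MRS = (x_2−5)/(x_1−3). Tangency with p_1/p_2 gives x_2−5 = (p_1/p_2)·(x_1−3).
Substituting into the budget: x_1* = 3 + 0.5·(M − 3·p_1 − 5·p_2)/p_1, and x_2* = 5 + 0.5·(…)/p_2.
Discretionary income = 200 − 3·13 − 5·2.2 = 150; x_1* = 3 + 0.5·150/13 = 8.7692; x_2* = 5 + 0.5·150/2.2 = 39.0909.
Expenditure on x_1: 13·8.7692 = 114; share = 0.57.

share on x_1 = 0.57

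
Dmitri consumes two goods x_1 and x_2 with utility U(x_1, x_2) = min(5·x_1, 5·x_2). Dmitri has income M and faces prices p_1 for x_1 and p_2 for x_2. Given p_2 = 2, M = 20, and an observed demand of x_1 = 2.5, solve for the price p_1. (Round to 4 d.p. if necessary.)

With perfect complements, no substitution: consume in ratio x_1:x_2 = 5:5.
Budget: p_1·x_1 + p_2·x_1 = M, so (5·p_1 + 5·p_2)·x_1 = 5·M.
Demand: x_1*(p_1,p_2,M) = 5·M/(5·p_1 + 5·p_2), x_2* = 5·M/(5·p_1 + 5·p_2).
Set x_1* = 2.5 in the demand function and solve for p_1: p_1 = 6.

p_1 = 6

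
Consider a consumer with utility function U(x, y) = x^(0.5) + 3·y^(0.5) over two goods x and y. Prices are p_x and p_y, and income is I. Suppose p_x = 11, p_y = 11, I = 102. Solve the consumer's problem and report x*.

x* = 0.9273

MRS = MU_x/MU_y = (1/3)·(y/x)^(0.5). Set equal to p_x/p_y.
Solve for the ratio: y/x = [3·p_x/p_y]^(2).
Substitute y = (y/x)·x into the budget: x* = I/(p_x + p_y·(y/x)).
Numerically y/x = 9, so x* = 102/(11 + 11·9) = 0.9273.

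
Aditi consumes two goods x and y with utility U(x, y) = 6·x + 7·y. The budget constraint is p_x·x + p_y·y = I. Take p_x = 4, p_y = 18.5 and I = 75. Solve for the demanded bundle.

x* = 18.75, y* = 0

Perfect substitutes: compare marginal utility per dollar. 6/p_x vs 7/p_y → 1.5 vs 0.3784.
x gives more utility per dollar, so spend all income on x: x* = I/p_x, y* = 0.
Numerically: x* = 18.75, y* = 0.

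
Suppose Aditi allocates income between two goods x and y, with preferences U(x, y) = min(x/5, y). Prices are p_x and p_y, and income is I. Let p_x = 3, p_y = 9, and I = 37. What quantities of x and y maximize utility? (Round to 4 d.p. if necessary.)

x* = 7.7083, y* = 1.5417

Leontief preferences: the optimum is at the kink where x/5 = y/1, i.e. y = (1/5)·x.
Budget: p_x·x + p_y·(1/5)·x = I, so (5·p_x + p_y)·x = 5·I.
Demand: x*(p_x,p_y,I) = 5·I/(5·p_x + p_y), y* = I/(5·p_x + p_y).
Here 5·3 + 9 = 24, giving x* = 7.7083 and y* = 1.5417.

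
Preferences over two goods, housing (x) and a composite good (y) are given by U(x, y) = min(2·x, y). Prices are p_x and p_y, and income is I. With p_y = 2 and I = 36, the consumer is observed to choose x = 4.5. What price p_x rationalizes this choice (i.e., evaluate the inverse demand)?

p_x = 4

With perfect complements, no substitution: consume in ratio x:y = 1:2.
Budget: p_x·x + p_y·2·x = I, so (p_x + 2·p_y)·x = I.
Demand: x*(p_x,p_y,I) = I/(p_x + 2·p_y), y* = 2·I/(p_x + 2·p_y).
Set x* = 4.5 in the demand function and solve for p_x: p_x = 4.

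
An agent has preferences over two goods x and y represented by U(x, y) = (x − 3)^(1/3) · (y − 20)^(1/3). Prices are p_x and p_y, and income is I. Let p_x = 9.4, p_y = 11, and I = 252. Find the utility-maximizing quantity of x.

x* = 3.2021

Let x' = x−3, y' = y−20. MRS = y'/x' = p_x/p_y.
Substituting into the budget: x* = 3 + 0.5·(I − 3·p_x − 20·p_y)/p_x, and y* = 20 + 0.5·(…)/p_y.
Discretionary income = 252 − 3·9.4 − 20·11 = 3.8; x* = 3 + 0.5·3.8/9.4 = 3.2021.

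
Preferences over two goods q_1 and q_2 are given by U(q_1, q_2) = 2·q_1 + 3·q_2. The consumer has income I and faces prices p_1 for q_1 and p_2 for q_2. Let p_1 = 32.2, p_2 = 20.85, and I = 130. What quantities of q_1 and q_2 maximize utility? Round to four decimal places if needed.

Linear utility — the consumer picks whichever good has higher MU/price: 2/32.2 = 0.0621 vs 3/20.85 = 0.1439.
q_2 gives more utility per dollar, so spend all income on q_2: q_2* = I/p_2, q_1* = 0.
Numerically: q_1* = 0, q_2* = 6.235.

q_1* = 0, q_2* = 6.235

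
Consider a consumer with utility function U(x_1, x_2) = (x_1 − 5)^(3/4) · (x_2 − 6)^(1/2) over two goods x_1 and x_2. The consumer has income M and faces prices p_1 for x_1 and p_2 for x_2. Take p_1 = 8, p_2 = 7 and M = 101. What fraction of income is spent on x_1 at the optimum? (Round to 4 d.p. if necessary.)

share on x_1 = 0.5089

Let x_1' = x_1−5, x_2' = x_2−6. MRS = (3/2)·x_2'/x_1' = p_1/p_2.
Substituting into the budget: x_1* = 5 + 0.6·(M − 5·p_1 − 6·p_2)/p_1, and x_2* = 6 + 0.4·(…)/p_2.
Discretionary income = 101 − 5·8 − 6·7 = 19; x_1* = 5 + 0.6·19/8 = 6.425; x_2* = 6 + 0.4·19/7 = 7.0857.
Expenditure on x_1: 8·6.425 = 51.4; share = 0.5089.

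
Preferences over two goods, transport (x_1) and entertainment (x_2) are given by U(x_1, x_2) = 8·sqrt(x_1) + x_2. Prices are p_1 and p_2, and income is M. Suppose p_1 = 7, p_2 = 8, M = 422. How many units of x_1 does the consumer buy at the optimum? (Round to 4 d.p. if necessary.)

Utility is quasi-linear in x_2; the FOC for x_1 is 4/√x_1 = p_1/p_2.
Solve: √x_1 = 4·p_2/p_1, so x_1*(p_1,p_2) = (4·p_2/p_1)², and x_2* = (M − p_1·x_1*)/p_2.
Plugging in: x_1* = (4·8/7)² = 20.898.

x_1* = 20.898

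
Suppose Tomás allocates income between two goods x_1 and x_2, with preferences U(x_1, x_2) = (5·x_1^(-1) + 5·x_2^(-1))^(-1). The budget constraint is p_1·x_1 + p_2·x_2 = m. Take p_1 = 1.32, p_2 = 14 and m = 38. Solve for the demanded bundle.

MRS = MU_x_1/MU_x_2 = (x_2/x_1)^(2). Set equal to p_1/p_2.
Solve for the ratio: x_2/x_1 = [p_1/p_2]^(0.5).
With the ratio pinned down, the budget gives x_1* = m/(p_1 + p_2·(x_2/x_1)) and x_2* = (x_2/x_1)·x_1*.
Numerically x_2/x_1 = 0.30706, so x_1* = 38/(1.32 + 14·0.30706) = 6.763 and x_2* = 0.30706·6.763 = 2.0766.

x_1* = 6.763, x_2* = 2.0766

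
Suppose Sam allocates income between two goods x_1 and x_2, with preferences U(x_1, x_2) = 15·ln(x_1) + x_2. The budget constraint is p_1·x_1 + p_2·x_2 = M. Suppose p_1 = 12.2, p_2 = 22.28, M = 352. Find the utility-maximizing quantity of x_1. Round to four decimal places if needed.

Set MRS = p_1/p_2: (15/x_1)/1 = p_1/p_2.
So x_1*(p_1,p_2) = 15·p_2/p_1, independent of income; and x_2* = (M − 15·p_2)/p_2.
At the given prices: x_1* = 15·22.28/12.2 = 27.3934.

x_1* = 27.3934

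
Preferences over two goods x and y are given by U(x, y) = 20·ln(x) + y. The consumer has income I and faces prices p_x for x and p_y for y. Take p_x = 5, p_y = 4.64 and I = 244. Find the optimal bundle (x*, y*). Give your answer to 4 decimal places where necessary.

Set MRS = p_x/p_y: (20/x)/1 = p_x/p_y.
So x*(p_x,p_y) = 20·p_y/p_x, independent of income; and y* = (I − 20·p_y)/p_y.
At the given prices: x* = 20·4.64/5 = 18.56, and y* = 32.5862.

x* = 18.56, y* = 32.5862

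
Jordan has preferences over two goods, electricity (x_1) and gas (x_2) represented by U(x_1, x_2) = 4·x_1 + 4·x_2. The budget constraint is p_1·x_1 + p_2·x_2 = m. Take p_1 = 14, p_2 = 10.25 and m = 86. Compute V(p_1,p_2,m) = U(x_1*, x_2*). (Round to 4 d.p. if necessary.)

V = 33.561

x_2 gives more utility per dollar, so spend all income on x_2: x_2* = m/p_2, x_1* = 0.
Numerically: x_1* = 0, x_2* = 8.3902.
Utility at the optimum: U(0, 8.3902) = 33.561.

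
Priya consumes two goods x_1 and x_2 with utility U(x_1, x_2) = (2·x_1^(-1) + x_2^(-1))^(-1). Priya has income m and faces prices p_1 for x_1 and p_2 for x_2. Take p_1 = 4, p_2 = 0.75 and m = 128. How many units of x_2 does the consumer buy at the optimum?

x_2* = 40.0064

MU_x_1 ∝ 2·x_1^(-2), MU_x_2 ∝ x_2^(-2), so MRS = 2·(x_2/x_1)^(2) = p_1/p_2.
Hence x_2/x_1 = ((1/2)·p_1/p_2)^(1/(2)), i.e. raised to the 0.5 power.
With the ratio pinned down, the budget gives x_1* = m/(p_1 + p_2·(x_2/x_1)) and x_2* = (x_2/x_1)·x_1*.
Numerically x_2/x_1 = 1.632993, so x_1* = 128/(4 + 0.75·1.632993) = 24.4988 and x_2* = 1.632993·24.4988 = 40.0064.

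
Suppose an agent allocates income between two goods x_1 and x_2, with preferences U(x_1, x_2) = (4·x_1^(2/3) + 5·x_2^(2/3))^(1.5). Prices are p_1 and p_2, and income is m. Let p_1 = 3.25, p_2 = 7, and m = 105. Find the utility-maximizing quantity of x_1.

x_1* = 22.7356

From the CES first-order condition, (4/5)·(x_2/x_1)^(1/3) = p_1/p_2.
Solve for the ratio: x_2/x_1 = [(5/4)·p_1/p_2]^(3).
With the ratio pinned down, the budget gives x_1* = m/(p_1 + p_2·(x_2/x_1)) and x_2* = (x_2/x_1)·x_1*.
Numerically x_2/x_1 = 0.195473, so x_1* = 105/(3.25 + 7·0.195473) = 22.7356.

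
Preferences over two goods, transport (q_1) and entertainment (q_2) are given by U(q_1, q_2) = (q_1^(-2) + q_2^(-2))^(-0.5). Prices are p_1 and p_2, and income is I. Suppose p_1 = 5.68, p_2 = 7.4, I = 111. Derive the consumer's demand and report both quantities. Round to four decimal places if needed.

MRS = MU_q_1/MU_q_2 = (q_2/q_1)^(3). Set equal to p_1/p_2.
Solve for the ratio: q_2/q_1 = [p_1/p_2]^(1/3).
With the ratio pinned down, the budget gives q_1* = I/(p_1 + p_2·(q_2/q_1)) and q_2* = (q_2/q_1)·q_1*.
Numerically q_2/q_1 = 0.915599, so q_1* = 111/(5.68 + 7.4·0.915599) = 8.9118 and q_2* = 0.915599·8.9118 = 8.1596.

q_1* = 8.9118, q_2* = 8.1596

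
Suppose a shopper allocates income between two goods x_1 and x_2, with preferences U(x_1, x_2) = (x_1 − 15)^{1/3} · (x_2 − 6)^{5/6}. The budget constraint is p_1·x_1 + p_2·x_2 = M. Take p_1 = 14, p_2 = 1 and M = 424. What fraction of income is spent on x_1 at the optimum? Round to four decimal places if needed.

MRS = (2/5)·(x_2−6)/(x_1−15). Tangency with p_1/p_2 gives x_2−6 = (5/2)·(p_1/p_2)·(x_1−15).
Substituting into the budget: x_1* = 15 + 2/7·(M − 15·p_1 − 6·p_2)/p_1, and x_2* = 6 + 5/7·(…)/p_2.
Discretionary income = 424 − 15·14 − 6·1 = 208; x_1* = 15 + 2/7·208/14 = 19.2449; x_2* = 6 + 5/7·208/1 = 154.5714.
Expenditure on x_1: 14·19.2449 = 269.4286; share = 0.6354.

share on x_1 = 0.6354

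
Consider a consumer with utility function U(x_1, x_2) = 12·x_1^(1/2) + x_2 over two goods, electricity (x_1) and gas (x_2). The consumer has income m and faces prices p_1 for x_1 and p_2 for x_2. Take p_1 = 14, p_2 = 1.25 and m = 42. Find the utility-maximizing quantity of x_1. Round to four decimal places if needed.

MU_x_1 = 6/√x_1, MU_x_2 = 1. Tangency: 6/√x_1 = p_1/p_2.
Thus x_1* = (6·p_2/p_1)² — independent of m — with the rest of income spent on x_2.
Plugging in: x_1* = (6·1.25/14)² = 0.287.

x_1* = 0.287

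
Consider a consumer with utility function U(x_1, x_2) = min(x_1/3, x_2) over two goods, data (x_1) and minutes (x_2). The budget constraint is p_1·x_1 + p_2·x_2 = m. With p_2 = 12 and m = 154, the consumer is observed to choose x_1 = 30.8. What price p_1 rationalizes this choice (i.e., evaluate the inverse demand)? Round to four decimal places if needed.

p_1 = 1

With perfect complements, no substitution: consume in ratio x_1:x_2 = 3:1.
Budget: p_1·x_1 + p_2·(1/3)·x_1 = m, so (3·p_1 + p_2)·x_1 = 3·m.
Demand: x_1*(p_1,p_2,m) = 3·m/(3·p_1 + p_2), x_2* = m/(3·p_1 + p_2).
Set x_1* = 30.8 in the demand function and solve for p_1: p_1 = 1.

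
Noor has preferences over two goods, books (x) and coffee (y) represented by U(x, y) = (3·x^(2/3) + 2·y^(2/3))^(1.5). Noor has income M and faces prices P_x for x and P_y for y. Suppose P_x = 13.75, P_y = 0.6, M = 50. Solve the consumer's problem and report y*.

y* = 82.8012

MU_x ∝ 3·x^(-1/3), MU_y ∝ 2·y^(-1/3), so MRS = (3/2)·(y/x)^(1/3) = P_x/P_y.
Hence y/x = ((2/3)·P_x/P_y)^(1/(1/3)), i.e. raised to the 3 power.
Substitute y = (y/x)·x into the budget: x* = M/(P_x + P_y·(y/x)).
Numerically y/x = 3565.993656, so x* = 50/(13.75 + 0.6·3565.993656) = 0.0232 and y* = 3565.993656·0.0232 = 82.8012.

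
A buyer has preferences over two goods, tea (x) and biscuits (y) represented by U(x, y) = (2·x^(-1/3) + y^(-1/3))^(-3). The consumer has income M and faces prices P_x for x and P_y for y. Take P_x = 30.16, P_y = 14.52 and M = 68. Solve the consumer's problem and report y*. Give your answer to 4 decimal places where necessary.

y* = 1.5512

MU_x ∝ 2·x^(-4/3), MU_y ∝ y^(-4/3), so MRS = 2·(y/x)^(4/3) = P_x/P_y.
Solve for the ratio: y/x = [(1/2)·P_x/P_y]^(0.75).
Substitute y = (y/x)·x into the budget: x* = M/(P_x + P_y·(y/x)).
Numerically y/x = 1.028788, so x* = 68/(30.16 + 14.52·1.028788) = 1.5078 and y* = 1.028788·1.5078 = 1.5512.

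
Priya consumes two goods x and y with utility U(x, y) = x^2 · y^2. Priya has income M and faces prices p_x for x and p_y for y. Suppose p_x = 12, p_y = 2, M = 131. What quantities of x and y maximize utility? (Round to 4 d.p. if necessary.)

x* = 5.4583, y* = 32.75

The MRS is y/x. Set MRS = p_x/p_y.
So 2·p_y·y = 2·p_x·x; combined with the budget, a share 0.5 of income goes to x.
Demand: x*(p_x,p_y,M) = 0.5·M/p_x and y* = 0.5·M/p_y.
At p_x=12, p_y=2, M=131: x* = 0.5·131/12 = 5.4583, y* = 32.75.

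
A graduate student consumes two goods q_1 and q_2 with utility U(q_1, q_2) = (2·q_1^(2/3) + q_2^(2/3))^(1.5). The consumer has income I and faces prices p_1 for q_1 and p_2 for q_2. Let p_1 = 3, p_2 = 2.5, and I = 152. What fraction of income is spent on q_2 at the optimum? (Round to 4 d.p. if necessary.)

MU_q_1 ∝ 2·q_1^(-1/3), MU_q_2 ∝ q_2^(-1/3), so MRS = 2·(q_2/q_1)^(1/3) = p_1/p_2.
Hence q_2/q_1 = ((1/2)·p_1/p_2)^(1/(1/3)), i.e. raised to the 3 power.
Substitute q_2 = (q_2/q_1)·q_1 into the budget: q_1* = I/(p_1 + p_2·(q_2/q_1)).
Numerically q_2/q_1 = 0.216, so q_1* = 152/(3 + 2.5·0.216) = 42.9379 and q_2* = 0.216·42.9379 = 9.2746.
Expenditure on q_2: 2.5·9.2746 = 23.1864; share = 0.1525.

share on q_2 = 0.1525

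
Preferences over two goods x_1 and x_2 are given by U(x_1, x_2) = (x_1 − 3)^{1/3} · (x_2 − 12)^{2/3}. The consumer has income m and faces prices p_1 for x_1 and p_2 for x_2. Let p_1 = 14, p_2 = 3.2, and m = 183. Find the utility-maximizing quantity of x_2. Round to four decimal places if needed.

x_2* = 33.375

After buying the subsistence bundle (3, 12), a share 1/3 of the remaining income goes to x_1: x_1* = 3 + 1/3·(m − 3p_1 − 12p_2)/p_1.
Discretionary income = 183 − 3·14 − 12·3.2 = 102.6; x_2* = 12 + 2/3·102.6/3.2 = 33.375.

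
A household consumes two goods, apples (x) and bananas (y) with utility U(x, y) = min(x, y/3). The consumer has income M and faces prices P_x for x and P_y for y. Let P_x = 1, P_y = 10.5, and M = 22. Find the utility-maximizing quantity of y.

Leontief preferences: the optimum is at the kink where x/1 = y/3, i.e. y = 3·x.
Budget: P_x·x + P_y·3·x = M, so (P_x + 3·P_y)·x = M.
Demand: x*(P_x,P_y,M) = M/(P_x + 3·P_y), y* = 3·M/(P_x + 3·P_y).
Here 1 + 3·10.5 = 32.5, giving y* = 2.0308.

y* = 2.0308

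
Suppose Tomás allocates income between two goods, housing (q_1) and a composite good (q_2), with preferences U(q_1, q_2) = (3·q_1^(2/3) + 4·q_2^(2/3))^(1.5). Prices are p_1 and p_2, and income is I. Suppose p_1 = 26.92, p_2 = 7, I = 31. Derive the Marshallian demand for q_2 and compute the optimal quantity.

MU_q_1 ∝ 3·q_1^(-1/3), MU_q_2 ∝ 4·q_2^(-1/3), so MRS = (3/4)·(q_2/q_1)^(1/3) = p_1/p_2.
Hence q_2/q_1 = ((4/3)·p_1/p_2)^(1/(1/3)), i.e. raised to the 3 power.
Substitute q_2 = (q_2/q_1)·q_1 into the budget: q_1* = I/(p_1 + p_2·(q_2/q_1)).
Numerically q_2/q_1 = 134.817806, so q_1* = 31/(26.92 + 7·134.817806) = 0.0319 and q_2* = 134.817806·0.0319 = 4.3057.

q_2* = 4.3057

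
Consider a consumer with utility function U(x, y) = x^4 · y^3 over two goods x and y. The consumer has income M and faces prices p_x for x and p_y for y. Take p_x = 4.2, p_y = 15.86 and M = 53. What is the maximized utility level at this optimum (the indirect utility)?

The MRS is (4/3)·y/x. Set MRS = p_x/p_y.
Rearranging, p_y·y = (3/4)·p_x·x. Substituting into the budget gives p_x·x·(1 + (3/4)) = M.
Demand: x*(p_x,p_y,M) = 4/7·M/p_x and y* = 3/7·M/p_y.
At p_x=4.2, p_y=15.86, M=53: x* = 4/7·53/4.2 = 7.2109, y* = 1.4322.
Utility at the optimum: U(7.2109, 1.4322) = 7942.2184.

V = 7942.2184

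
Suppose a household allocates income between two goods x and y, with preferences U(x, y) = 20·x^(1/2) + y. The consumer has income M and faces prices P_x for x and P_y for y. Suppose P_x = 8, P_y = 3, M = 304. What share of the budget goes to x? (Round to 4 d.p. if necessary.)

share on x = 0.3701

Utility is quasi-linear in y; the FOC for x is 10/√x = P_x/P_y.
Thus x* = (10·P_y/P_x)² — independent of M — with the rest of income spent on y.
Plugging in: x* = (10·3/8)² = 14.0625, y* = 63.8333.
Expenditure on x: 8·14.0625 = 112.5; share = 0.3701.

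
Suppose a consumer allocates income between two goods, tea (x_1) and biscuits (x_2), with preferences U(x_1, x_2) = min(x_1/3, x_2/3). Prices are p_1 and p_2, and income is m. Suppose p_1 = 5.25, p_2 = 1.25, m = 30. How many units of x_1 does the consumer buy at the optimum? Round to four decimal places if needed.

Leontief preferences: the optimum is at the kink where x_1/3 = x_2/3, i.e. x_2 = x_1.
Budget: p_1·x_1 + p_2·x_1 = m, so (3·p_1 + 3·p_2)·x_1 = 3·m.
Demand: x_1*(p_1,p_2,m) = 3·m/(3·p_1 + 3·p_2), x_2* = 3·m/(3·p_1 + 3·p_2).
Here 3·5.25 + 3·1.25 = 19.5, giving x_1* = 4.6154.

x_1* = 4.6154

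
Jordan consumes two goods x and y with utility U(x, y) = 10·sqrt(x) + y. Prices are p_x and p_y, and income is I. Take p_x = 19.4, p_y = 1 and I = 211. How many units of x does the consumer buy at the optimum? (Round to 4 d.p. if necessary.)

x* = 0.0664

Set MRS = p_x/p_y: 5·x^(−1/2) = p_x/p_y.
Thus x* = (5·p_y/p_x)² — independent of I — with the rest of income spent on y.
Plugging in: x* = (5·1/19.4)² = 0.0664.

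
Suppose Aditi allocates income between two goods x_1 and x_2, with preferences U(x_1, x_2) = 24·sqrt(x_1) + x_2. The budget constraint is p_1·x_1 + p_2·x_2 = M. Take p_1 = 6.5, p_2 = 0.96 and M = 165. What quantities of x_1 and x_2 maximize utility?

x_1* = 3.1411, x_2* = 150.6073

Utility is quasi-linear in x_2; the FOC for x_1 is 12/√x_1 = p_1/p_2.
Solve: √x_1 = 12·p_2/p_1, so x_1*(p_1,p_2) = (12·p_2/p_1)², and x_2* = (M − p_1·x_1*)/p_2.
Plugging in: x_1* = (12·0.96/6.5)² = 3.1411, x_2* = 150.6073.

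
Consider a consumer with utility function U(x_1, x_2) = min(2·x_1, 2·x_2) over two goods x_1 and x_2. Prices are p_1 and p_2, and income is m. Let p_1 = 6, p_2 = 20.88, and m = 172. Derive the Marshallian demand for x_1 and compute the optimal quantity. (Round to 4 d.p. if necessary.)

Leontief preferences: the optimum is at the kink where x_1/2 = x_2/2, i.e. x_2 = x_1.
Budget: p_1·x_1 + p_2·x_1 = m, so (2·p_1 + 2·p_2)·x_1 = 2·m.
Demand: x_1*(p_1,p_2,m) = 2·m/(2·p_1 + 2·p_2), x_2* = 2·m/(2·p_1 + 2·p_2).
Here 2·6 + 2·20.88 = 53.76, giving x_1* = 6.3988.

x_1* = 6.3988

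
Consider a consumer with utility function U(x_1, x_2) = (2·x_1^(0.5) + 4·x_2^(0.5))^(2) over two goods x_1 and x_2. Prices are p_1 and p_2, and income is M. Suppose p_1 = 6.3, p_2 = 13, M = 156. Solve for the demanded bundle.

Substitute x_2 = (x_2/x_1)·x_1 into the budget: x_1* = M/(p_1 + p_2·(x_2/x_1)).
Numerically x_2/x_1 = 0.939408, so x_1* = 156/(6.3 + 13·0.939408) = 8.4268 and x_2* = 0.939408·8.4268 = 7.9162.

x_1* = 8.4268, x_2* = 7.9162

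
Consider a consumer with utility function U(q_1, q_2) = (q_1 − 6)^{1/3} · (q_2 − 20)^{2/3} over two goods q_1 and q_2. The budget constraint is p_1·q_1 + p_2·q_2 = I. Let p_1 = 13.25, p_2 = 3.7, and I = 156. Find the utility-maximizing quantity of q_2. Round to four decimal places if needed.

q_2* = 20.4505

This is Cobb-Douglas in (q_1−6, q_2−20): tangency gives 1/3·p_2·(q_2−20) = 2/3·p_1·(q_1−6).
Substituting into the budget: q_1* = 6 + 1/3·(I − 6·p_1 − 20·p_2)/p_1, and q_2* = 20 + 2/3·(…)/p_2.
Discretionary income = 156 − 6·13.25 − 20·3.7 = 2.5; q_2* = 20 + 2/3·2.5/3.7 = 20.4505.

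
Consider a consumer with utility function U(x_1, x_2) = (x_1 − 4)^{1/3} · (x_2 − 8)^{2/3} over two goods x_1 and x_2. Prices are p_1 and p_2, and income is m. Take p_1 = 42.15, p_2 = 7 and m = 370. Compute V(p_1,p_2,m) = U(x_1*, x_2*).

This is Cobb-Douglas in (x_1−4, x_2−8): tangency gives 1/3·p_2·(x_2−8) = 2/3·p_1·(x_1−4).
Substituting into the budget: x_1* = 4 + 1/3·(m − 4·p_1 − 8·p_2)/p_1, and x_2* = 8 + 2/3·(…)/p_2.
Discretionary income = 370 − 4·42.15 − 8·7 = 145.4; x_1* = 4 + 1/3·145.4/42.15 = 5.1499; x_2* = 8 + 2/3·145.4/7 = 21.8476.
Utility at the optimum: U(5.1499, 21.8476) = 6.0413.

V = 6.0413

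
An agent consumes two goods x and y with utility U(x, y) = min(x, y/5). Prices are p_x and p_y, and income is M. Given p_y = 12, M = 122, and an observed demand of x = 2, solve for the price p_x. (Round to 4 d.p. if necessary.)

p_x = 1

Leontief preferences: the optimum is at the kink where x/1 = y/5, i.e. y = 5·x.
Budget: p_x·x + p_y·5·x = M, so (p_x + 5·p_y)·x = M.
Demand: x*(p_x,p_y,M) = M/(p_x + 5·p_y), y* = 5·M/(p_x + 5·p_y).
Set x* = 2 in the demand function and solve for p_x: p_x = 1.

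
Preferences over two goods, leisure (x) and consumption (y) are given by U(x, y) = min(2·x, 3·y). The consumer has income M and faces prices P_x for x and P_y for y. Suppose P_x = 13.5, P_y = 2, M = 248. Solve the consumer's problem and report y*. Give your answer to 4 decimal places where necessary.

y* = 11.1461

Here 3·13.5 + 2·2 = 44.5, giving y* = 11.1461.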